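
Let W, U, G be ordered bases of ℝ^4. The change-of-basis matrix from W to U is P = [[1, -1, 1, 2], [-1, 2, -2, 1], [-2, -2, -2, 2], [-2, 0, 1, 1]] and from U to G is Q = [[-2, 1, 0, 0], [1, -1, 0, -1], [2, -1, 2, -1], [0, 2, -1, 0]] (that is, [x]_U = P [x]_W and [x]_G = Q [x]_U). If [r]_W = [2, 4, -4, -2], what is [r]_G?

[32, -12, -38, 32]

Apply P to get U-coordinates [-10, 12, -8, -10], then Q to get G-coordinates.
The result is [r]_G = [32, -12, -38, 32].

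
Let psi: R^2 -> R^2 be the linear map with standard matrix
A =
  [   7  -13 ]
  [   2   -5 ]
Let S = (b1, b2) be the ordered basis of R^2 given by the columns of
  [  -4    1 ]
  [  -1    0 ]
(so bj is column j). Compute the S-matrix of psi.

With P the matrix whose columns are b1, b2, [psi]_S = P^(-1) A P.
Column by column: psi(b1) = A b1 = [-15, -3]; its S-coordinates [3, -3] give column 1.
Continuing for each basis vector yields [psi]_S = [[3, -2], [-3, -1]].

[[3, -2], [-3, -1]]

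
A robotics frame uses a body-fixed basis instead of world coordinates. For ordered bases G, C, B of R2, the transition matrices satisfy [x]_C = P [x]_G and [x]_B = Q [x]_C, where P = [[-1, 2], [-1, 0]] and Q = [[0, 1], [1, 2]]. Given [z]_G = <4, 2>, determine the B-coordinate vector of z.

Apply P to get C-coordinates <0, -4>, then Q to get B-coordinates.
The result is [z]_B = <-4, -8>.

<-4, -8>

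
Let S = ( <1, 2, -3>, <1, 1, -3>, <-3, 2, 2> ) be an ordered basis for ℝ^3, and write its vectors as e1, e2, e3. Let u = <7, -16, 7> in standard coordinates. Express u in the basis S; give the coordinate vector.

We seek scalars with c_1 e1 + ... + c_3 e3 = u; equivalently solve M c = u where the columns of M are e1, ..., e3.
Gaussian elimination on [M | u] yields c = (-3, -2, -4).
Check: -3e1 - 2e2 - 4e3 = <7, -16, 7>.

<-3, -2, -4>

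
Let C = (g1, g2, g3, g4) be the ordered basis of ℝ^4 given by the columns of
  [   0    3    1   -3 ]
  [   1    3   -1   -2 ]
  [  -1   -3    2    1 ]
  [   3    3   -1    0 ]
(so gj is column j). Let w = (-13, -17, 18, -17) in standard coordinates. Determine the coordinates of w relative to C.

[w]_C is the unique c with M c = w, where M has columns g1, ..., g4.
Row-reducing the augmented matrix [M | w] gives c = (-1, -4, 2, 1).
Check: -g1 - 4g2 + 2g3 + g4 = (-13, -17, 18, -17).

(-1, -4, 2, 1)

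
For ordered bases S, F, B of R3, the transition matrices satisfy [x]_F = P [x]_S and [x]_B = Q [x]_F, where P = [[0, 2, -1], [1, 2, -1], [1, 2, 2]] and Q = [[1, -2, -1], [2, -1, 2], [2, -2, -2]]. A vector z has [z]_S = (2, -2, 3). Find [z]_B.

(-1, -1, -12)

Apply P to get F-coordinates (-7, -5, 4), then Q to get B-coordinates.
The result is [z]_B = (-1, -1, -12).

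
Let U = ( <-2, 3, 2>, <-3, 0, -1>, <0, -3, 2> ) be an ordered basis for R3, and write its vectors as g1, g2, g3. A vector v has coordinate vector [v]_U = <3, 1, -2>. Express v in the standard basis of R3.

The coordinates say v = 3g1 + g2 - 2g3; adding the scaled basis vectors gives <-9, 15, 1>.

<-9, 15, 1>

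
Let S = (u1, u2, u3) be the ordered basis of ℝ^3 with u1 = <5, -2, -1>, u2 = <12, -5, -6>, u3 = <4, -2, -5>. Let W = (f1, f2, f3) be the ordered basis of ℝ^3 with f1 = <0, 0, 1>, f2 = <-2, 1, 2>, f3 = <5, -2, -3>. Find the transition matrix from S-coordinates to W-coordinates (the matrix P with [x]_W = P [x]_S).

Let M have columns uj and N have columns fj. Then for every x, N [x]_W = x = M [x]_S, so P = N^(-1) M.
Since det N = -1, N^(-1) has integer entries; multiplying gives P = [[2, 2, -1], [0, -1, -2], [1, 2, 0]].

[[2, 2, -1], [0, -1, -2], [1, 2, 0]]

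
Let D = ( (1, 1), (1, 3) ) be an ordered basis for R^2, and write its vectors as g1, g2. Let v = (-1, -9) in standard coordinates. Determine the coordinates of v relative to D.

We seek scalars with c_1 g1 + c_2 g2 = v; equivalently solve M c = v where the columns of M are g1, g2.
System: c_1 + c_2 = -1, c_1 + 3c_2 = -9; solving gives c_1 = 3, c_2 = -4.
Check: 3g1 - 4g2 = (-1, -9).

(3, -4)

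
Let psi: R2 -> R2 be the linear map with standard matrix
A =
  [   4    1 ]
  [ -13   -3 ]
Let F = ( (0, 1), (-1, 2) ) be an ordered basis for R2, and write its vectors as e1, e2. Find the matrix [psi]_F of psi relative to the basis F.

With P the matrix whose columns are e1, e2, [psi]_F = P^(-1) A P.
Column by column: psi(e1) = A e1 = (1, -3); its F-coordinates (-1, -1) give column 1.
Continuing for each basis vector yields [psi]_F = [[-1, 3], [-1, 2]].

[[-1, 3], [-1, 2]]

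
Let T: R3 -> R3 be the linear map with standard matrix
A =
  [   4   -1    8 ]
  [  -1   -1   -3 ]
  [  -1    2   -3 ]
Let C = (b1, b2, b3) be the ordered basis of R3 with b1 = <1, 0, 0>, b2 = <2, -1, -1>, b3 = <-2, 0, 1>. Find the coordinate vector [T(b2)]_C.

Compute T(b2) = A b2 = <1, 2, -1> in standard coordinates.
Then write this in C-coordinates: solve for y in y_1 b1 + ... + y_3 b3 = <1, 2, -1>.
This gives y = <-1, -2, -3>, which is column 2 of [T]_C.

<-1, -2, -3>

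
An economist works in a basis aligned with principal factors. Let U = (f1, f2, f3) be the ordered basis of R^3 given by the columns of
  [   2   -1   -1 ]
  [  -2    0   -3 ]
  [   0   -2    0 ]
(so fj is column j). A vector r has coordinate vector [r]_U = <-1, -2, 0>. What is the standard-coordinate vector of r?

<0, 2, 4>

By definition r = -f1 - 2f2 + 0·f3.
Summing componentwise gives <0, 2, 4>.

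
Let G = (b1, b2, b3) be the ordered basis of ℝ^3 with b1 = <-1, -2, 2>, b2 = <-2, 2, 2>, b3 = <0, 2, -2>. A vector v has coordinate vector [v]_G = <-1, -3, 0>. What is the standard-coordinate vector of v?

v = M [v]_G, where M has columns b1, ..., b3.
Carrying out the matrix-vector product, v = <7, -4, -8>.

<7, -4, -8>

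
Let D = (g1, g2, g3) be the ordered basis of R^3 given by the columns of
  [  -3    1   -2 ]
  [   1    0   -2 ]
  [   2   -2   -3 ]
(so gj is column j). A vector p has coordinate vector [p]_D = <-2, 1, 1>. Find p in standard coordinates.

p = M [p]_D, where M has columns g1, ..., g3.
Carrying out the matrix-vector product, p = <5, -4, -9>.

<5, -4, -9>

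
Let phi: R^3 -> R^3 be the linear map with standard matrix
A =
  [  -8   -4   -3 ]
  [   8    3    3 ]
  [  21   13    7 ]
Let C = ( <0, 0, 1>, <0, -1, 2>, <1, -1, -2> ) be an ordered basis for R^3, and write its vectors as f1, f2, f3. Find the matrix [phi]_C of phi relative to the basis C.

Let P have columns f1, ..., f3. Then [phi]_C = P^(-1) A P.
Here det P = 1, so P^(-1) is integer; computing A P first and then P^(-1)(A P) gives [[1, -1, 0], [0, -1, -1], [-3, -2, 2]].

[[1, -1, 0], [0, -1, -1], [-3, -2, 2]]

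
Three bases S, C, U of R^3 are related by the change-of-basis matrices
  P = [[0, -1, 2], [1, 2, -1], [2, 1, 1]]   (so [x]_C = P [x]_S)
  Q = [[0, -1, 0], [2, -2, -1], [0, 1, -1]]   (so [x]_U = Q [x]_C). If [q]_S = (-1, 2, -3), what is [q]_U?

First [q]_C = P [q]_S = (-8, 6, -3).
Then [q]_U = Q [q]_C = (-6, -25, 9).

(-6, -25, 9)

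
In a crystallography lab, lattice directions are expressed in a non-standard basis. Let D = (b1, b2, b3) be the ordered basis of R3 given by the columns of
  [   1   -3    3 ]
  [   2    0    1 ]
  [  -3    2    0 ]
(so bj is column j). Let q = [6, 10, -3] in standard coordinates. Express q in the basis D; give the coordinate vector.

We seek scalars with c_1 b1 + ... + c_3 b3 = q; equivalently solve M c = q where the columns of M are b1, ..., b3.
Gaussian elimination on [M | q] yields c = (3, 3, 4).
Check: 3b1 + 3b2 + 4b3 = [6, 10, -3].

[3, 3, 4]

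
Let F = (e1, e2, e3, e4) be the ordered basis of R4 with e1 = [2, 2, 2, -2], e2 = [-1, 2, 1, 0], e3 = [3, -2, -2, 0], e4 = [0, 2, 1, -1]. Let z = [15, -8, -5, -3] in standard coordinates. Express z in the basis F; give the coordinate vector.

We seek scalars with c_1 e1 + ... + c_4 e4 = z; equivalently solve M c = z where the columns of M are e1, ..., e4.
Gaussian elimination on [M | z] yields c = (2, -2, 3, -1).
Check: 2e1 - 2e2 + 3e3 - e4 = [15, -8, -5, -3].

[2, -2, 3, -1]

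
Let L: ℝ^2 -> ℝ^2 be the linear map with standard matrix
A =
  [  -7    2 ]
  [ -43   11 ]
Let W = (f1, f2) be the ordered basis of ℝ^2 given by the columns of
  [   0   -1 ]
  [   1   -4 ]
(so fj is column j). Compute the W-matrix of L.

With P the matrix whose columns are f1, f2, [L]_W = P^(-1) A P.
Column by column: L(f1) = A f1 = [2, 11]; its W-coordinates [3, -2] give column 1.
Continuing for each basis vector yields [L]_W = [[3, 3], [-2, 1]].

[[3, 3], [-2, 1]]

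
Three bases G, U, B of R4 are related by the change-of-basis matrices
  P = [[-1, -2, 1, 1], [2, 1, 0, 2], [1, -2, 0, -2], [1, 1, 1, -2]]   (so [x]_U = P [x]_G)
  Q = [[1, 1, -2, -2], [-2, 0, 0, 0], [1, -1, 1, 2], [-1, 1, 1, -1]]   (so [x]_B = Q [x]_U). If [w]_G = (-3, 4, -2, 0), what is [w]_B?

(15, 14, -18, -5)

Composing the changes, [w]_B = Q P [w]_G.
Q P = [[-3, 1, -1, 11], [2, 4, -2, -2], [0, -3, 3, -7], [3, 0, -2, 1]]; applying this to (-3, 4, -2, 0) gives (15, 14, -18, -5).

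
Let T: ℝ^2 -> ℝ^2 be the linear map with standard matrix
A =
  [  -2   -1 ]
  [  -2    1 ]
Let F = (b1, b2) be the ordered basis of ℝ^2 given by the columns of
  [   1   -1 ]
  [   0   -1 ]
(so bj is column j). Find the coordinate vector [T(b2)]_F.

Column 2 of [T]_F is the F-coordinate vector of T(b2).
In standard coordinates T(b2) = A b2 = (3, 1).
Converting to F: (3, 1) = 2b1 - b2, so the coordinate vector is (2, -1).

(2, -1)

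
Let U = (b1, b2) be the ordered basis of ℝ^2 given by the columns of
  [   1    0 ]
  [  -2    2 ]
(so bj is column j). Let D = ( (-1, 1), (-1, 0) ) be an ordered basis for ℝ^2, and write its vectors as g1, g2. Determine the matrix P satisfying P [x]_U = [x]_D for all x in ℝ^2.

[[-2, 2], [1, -2]]

Let M have columns bj and N have columns gj. Then for every x, N [x]_D = x = M [x]_U, so P = N^(-1) M.
Since det N = 1, N^(-1) has integer entries; multiplying gives P = [[-2, 2], [1, -2]].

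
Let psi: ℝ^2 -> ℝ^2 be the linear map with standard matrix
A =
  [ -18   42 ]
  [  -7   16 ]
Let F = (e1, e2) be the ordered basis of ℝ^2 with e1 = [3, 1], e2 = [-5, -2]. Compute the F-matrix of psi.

Let P have columns e1, e2. Then [psi]_F = P^(-1) A P.
Here det P = -1, so P^(-1) is integer; computing A P first and then P^(-1)(A P) gives [[1, -3], [3, -3]].

[[1, -3], [3, -3]]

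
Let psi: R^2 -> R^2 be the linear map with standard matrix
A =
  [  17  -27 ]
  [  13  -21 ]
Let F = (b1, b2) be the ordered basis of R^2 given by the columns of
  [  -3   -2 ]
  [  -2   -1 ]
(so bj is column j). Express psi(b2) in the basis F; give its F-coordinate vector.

Compute psi(b2) = A b2 = <-7, -5> in standard coordinates.
Then write this in F-coordinates: solve for y in y_1 b1 + y_2 b2 = <-7, -5>.
This gives y = <3, -1>, which is column 2 of [psi]_F.

<3, -1>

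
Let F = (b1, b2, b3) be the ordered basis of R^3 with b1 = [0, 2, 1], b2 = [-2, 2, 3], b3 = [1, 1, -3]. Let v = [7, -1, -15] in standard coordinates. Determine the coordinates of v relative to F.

[0, -2, 3]

Write v = c_1 b1 + ... + c_3 b3 and solve for the c_i.
Solving this 3x3 system gives c = (0, -2, 3).
Check: 0·b1 - 2b2 + 3b3 = [7, -1, -15].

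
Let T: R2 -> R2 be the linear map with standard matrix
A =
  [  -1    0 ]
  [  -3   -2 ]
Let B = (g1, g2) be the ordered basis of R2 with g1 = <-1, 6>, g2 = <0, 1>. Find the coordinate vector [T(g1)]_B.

<-1, -3>

Column 1 of [T]_B is the B-coordinate vector of T(g1).
In standard coordinates T(g1) = A g1 = <1, -9>.
Converting to B: <1, -9> = -g1 - 3g2, so the coordinate vector is <-1, -3>.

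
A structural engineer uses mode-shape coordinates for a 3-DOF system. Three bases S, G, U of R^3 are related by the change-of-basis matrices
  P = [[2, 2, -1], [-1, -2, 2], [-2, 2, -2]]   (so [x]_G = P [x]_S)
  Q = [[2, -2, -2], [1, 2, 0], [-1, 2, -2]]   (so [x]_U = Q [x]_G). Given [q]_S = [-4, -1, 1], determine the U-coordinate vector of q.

Apply P to get G-coordinates [-11, 8, 4], then Q to get U-coordinates.
The result is [q]_U = [-46, 5, 19].

[-46, 5, 19]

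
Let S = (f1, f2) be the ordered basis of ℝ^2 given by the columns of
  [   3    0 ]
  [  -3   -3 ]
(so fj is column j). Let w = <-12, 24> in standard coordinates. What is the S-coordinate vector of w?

<-4, -4>

Write w = c_1 f1 + c_2 f2 and solve for the c_i.
System: 3c_1 + 0c_2 = -12, -3c_1 - 3c_2 = 24; solving gives c_1 = -4, c_2 = -4.
Check: -4f1 - 4f2 = <-12, 24>.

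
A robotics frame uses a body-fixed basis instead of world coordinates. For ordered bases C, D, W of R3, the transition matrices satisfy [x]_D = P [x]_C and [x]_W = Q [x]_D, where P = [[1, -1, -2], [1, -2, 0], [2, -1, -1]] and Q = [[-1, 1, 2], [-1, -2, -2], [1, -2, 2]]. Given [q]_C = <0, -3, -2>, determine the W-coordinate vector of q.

Composing the changes, [q]_W = Q P [q]_C.
Q P = [[4, -3, 0], [-7, 7, 4], [3, 1, -4]]; applying this to <0, -3, -2> gives <9, -29, 5>.

<9, -29, 5>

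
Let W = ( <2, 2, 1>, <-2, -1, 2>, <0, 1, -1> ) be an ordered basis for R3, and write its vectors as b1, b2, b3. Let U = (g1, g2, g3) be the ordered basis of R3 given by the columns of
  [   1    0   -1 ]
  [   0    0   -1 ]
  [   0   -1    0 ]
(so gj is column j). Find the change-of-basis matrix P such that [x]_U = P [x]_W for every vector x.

[[0, -1, -1], [-1, -2, 1], [-2, 1, -1]]

Take x = bj: its W-coordinates are the j-th standard unit vector, so P e_j — column j of P — equals [bj]_U.
b1 = 0·g1 - g2 - 2g3, giving column 1 = <0, -1, -2>; repeating for each j gives P = [[0, -1, -1], [-1, -2, 1], [-2, 1, -1]].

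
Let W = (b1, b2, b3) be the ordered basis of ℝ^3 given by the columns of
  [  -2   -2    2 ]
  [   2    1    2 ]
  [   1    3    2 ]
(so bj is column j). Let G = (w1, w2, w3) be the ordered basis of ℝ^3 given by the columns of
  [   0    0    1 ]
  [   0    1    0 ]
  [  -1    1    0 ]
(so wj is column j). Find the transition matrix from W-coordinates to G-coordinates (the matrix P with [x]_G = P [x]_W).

[[1, -2, 0], [2, 1, 2], [-2, -2, 2]]

Take x = bj: its W-coordinates are the j-th standard unit vector, so P e_j — column j of P — equals [bj]_G.
b1 = w1 + 2w2 - 2w3, giving column 1 = <1, 2, -2>; repeating for each j gives P = [[1, -2, 0], [2, 1, 2], [-2, -2, 2]].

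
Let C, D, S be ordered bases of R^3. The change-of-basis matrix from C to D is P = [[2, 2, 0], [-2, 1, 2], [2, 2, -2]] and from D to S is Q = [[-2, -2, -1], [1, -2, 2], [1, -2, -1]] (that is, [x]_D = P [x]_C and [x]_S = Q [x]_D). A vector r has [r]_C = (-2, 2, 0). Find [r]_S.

Composing the changes, [r]_S = Q P [r]_C.
Q P = [[-2, -8, -2], [10, 4, -8], [4, -2, -2]]; applying this to (-2, 2, 0) gives (-12, -12, -12).

(-12, -12, -12)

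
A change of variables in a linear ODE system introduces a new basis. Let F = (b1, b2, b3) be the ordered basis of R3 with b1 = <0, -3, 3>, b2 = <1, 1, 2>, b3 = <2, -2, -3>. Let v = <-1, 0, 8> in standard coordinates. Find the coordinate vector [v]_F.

We seek scalars with c_1 b1 + ... + c_3 b3 = v; equivalently solve M c = v where the columns of M are b1, ..., b3.
Solving this 3x3 system gives c = (1, 1, -1).
Check: b1 + b2 - b3 = <-1, 0, 8>.

<1, 1, -1>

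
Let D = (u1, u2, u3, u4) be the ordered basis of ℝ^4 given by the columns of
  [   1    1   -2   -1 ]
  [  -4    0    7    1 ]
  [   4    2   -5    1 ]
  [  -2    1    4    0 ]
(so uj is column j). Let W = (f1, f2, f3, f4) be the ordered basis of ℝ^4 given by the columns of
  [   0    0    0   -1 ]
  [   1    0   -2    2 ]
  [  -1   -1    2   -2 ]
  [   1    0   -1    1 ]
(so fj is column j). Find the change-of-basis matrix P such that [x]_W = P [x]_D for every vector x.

Let M have columns uj and N have columns fj. Then for every x, N [x]_W = x = M [x]_D, so P = N^(-1) M.
Since det N = -1, N^(-1) has integer entries; multiplying gives P = [[0, 2, 1, -1], [0, -2, -2, -2], [1, 0, -1, 0], [-1, -1, 2, 1]].

[[0, 2, 1, -1], [0, -2, -2, -2], [1, 0, -1, 0], [-1, -1, 2, 1]]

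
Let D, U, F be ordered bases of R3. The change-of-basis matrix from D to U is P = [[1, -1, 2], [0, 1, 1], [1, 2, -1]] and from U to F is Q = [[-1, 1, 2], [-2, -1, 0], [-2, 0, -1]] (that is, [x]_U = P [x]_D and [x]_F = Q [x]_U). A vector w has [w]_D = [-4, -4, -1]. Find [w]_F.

[-25, 9, 15]

First [w]_U = P [w]_D = [-2, -5, -11].
Then [w]_F = Q [w]_U = [-25, 9, 15].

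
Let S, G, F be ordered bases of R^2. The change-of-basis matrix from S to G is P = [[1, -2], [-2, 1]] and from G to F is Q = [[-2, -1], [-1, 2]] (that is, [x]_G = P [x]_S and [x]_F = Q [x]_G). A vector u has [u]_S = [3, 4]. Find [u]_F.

Apply P to get G-coordinates [-5, -2], then Q to get F-coordinates.
The result is [u]_F = [12, 1].

[12, 1]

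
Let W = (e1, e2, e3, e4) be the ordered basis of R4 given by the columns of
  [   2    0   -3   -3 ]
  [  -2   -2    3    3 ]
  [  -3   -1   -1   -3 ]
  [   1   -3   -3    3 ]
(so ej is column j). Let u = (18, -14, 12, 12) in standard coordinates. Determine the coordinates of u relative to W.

(0, -2, -4, -2)

Write u = c_1 e1 + ... + c_4 e4 and solve for the c_i.
Gaussian elimination on [M | u] yields c = (0, -2, -4, -2).
Check: 0·e1 - 2e2 - 4e3 - 2e4 = (18, -14, 12, 12).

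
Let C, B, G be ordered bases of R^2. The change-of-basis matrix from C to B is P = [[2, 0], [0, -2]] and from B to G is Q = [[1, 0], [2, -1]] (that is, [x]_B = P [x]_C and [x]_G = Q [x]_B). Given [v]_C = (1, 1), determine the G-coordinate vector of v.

Composing the changes, [v]_G = Q P [v]_C.
Q P = [[2, 0], [4, 2]]; applying this to (1, 1) gives (2, 6).

(2, 6)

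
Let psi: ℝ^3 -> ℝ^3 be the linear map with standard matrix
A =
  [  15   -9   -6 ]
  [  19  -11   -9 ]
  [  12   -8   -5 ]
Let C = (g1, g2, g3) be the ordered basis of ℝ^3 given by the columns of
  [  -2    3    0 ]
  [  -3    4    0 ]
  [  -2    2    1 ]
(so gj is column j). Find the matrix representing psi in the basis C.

Let P have columns g1, ..., g3. Then [psi]_C = P^(-1) A P.
Here det P = 1, so P^(-1) is integer; computing A P first and then P^(-1)(A P) gives [[-3, 3, 3], [1, 1, 0], [2, -2, 1]].

[[-3, 3, 3], [1, 1, 0], [2, -2, 1]]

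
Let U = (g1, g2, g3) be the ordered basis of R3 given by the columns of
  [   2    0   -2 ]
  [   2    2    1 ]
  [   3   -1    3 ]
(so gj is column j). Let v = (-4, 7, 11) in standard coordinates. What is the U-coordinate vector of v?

(1, 1, 3)

Write v = c_1 g1 + ... + c_3 g3 and solve for the c_i.
Gaussian elimination on [M | v] yields c = (1, 1, 3).
Check: g1 + g2 + 3g3 = (-4, 7, 11).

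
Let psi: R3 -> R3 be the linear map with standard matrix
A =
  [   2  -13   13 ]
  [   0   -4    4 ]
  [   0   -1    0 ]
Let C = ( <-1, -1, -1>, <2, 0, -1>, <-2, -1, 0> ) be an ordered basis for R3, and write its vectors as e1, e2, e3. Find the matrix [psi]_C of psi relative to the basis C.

[[0, 1, -3], [-1, -1, 2], [0, 3, -1]]

With P the matrix whose columns are e1, ..., e3, [psi]_C = P^(-1) A P.
Column by column: psi(e1) = A e1 = <-2, 0, 1>; its C-coordinates <0, -1, 0> give column 1.
Continuing for each basis vector yields [psi]_C = [[0, 1, -3], [-1, -1, 2], [0, 3, -1]].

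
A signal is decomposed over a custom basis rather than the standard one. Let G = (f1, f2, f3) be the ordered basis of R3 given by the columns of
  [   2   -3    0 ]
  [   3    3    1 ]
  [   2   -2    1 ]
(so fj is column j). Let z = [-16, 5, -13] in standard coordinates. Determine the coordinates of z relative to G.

[-2, 4, -1]

[z]_G is the unique c with M c = z, where M has columns f1, ..., f3.
Gaussian elimination on [M | z] yields c = (-2, 4, -1).
Check: -2f1 + 4f2 - f3 = [-16, 5, -13].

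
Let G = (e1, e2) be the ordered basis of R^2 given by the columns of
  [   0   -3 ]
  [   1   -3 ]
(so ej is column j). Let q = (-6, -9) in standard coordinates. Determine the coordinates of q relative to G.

(-3, 2)

We seek scalars with c_1 e1 + c_2 e2 = q; equivalently solve M c = q where the columns of M are e1, e2.
System: 0c_1 - 3c_2 = -6, c_1 - 3c_2 = -9; solving gives c_1 = -3, c_2 = 2.
Check: -3e1 + 2e2 = (-6, -9).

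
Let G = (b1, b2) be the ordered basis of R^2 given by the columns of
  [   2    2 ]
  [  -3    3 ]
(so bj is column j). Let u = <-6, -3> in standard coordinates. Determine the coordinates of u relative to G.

<-1, -2>

We seek scalars with c_1 b1 + c_2 b2 = u; equivalently solve M c = u where the columns of M are b1, b2.
System: 2c_1 + 2c_2 = -6, -3c_1 + 3c_2 = -3; solving gives c_1 = -1, c_2 = -2.
Check: -b1 - 2b2 = <-6, -3>.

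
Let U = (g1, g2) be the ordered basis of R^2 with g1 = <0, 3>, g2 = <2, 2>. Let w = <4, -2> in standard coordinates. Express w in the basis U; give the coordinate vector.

<-2, 2>

Write w = c_1 g1 + c_2 g2 and solve for the c_i.
System: 0c_1 + 2c_2 = 4, 3c_1 + 2c_2 = -2; solving gives c_1 = -2, c_2 = 2.
Check: -2g1 + 2g2 = <4, -2>.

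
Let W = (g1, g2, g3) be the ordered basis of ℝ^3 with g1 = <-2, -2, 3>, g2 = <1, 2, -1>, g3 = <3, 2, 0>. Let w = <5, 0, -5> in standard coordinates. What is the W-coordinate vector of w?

Write w = c_1 g1 + ... + c_3 g3 and solve for the c_i.
Solving this 3x3 system gives c = (-3, -4, 1).
Check: -3g1 - 4g2 + g3 = <5, 0, -5>.

<-3, -4, 1>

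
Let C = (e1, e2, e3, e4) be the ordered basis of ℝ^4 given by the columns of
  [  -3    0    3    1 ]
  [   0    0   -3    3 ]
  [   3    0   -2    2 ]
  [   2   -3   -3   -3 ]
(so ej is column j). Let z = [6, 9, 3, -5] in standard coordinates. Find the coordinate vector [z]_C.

We seek scalars with c_1 e1 + ... + c_4 e4 = z; equivalently solve M c = z where the columns of M are e1, ..., e4.
Gaussian elimination on [M | z] yields c = (-1, -2, 0, 3).
Check: -e1 - 2e2 + 0·e3 + 3e4 = [6, 9, 3, -5].

[-1, -2, 0, 3]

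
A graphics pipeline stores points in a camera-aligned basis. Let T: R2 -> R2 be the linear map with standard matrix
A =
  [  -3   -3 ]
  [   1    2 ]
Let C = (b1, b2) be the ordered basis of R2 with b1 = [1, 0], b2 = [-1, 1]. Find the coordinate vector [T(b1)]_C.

Compute T(b1) = A b1 = [-3, 1] in standard coordinates.
Then write this in C-coordinates: solve for y in y_1 b1 + y_2 b2 = [-3, 1].
This gives y = [-2, 1], which is column 1 of [T]_C.

[-2, 1]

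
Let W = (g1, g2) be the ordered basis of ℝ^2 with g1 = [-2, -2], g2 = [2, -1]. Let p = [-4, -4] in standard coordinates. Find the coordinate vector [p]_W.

[2, 0]

[p]_W is the unique c with M c = p, where M has columns g1, g2.
System: -2c_1 + 2c_2 = -4, -2c_1 - c_2 = -4; solving gives c_1 = 2, c_2 = 0.
Check: 2g1 + 0·g2 = [-4, -4].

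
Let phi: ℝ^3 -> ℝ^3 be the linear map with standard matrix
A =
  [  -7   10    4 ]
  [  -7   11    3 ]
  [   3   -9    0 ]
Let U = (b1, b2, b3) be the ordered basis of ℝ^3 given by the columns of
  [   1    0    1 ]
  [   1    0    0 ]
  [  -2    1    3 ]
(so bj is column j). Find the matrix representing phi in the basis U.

Let P have columns b1, ..., b3. Then [phi]_U = P^(-1) A P.
Here det P = 1, so P^(-1) is integer; computing A P first and then P^(-1)(A P) gives [[-2, 3, 2], [-1, 3, -2], [-3, 1, 3]].

[[-2, 3, 2], [-1, 3, -2], [-3, 1, 3]]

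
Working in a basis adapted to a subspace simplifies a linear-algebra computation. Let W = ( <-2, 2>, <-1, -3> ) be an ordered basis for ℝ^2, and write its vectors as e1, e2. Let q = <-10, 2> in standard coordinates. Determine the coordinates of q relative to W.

<4, 2>

We seek scalars with c_1 e1 + c_2 e2 = q; equivalently solve M c = q where the columns of M are e1, e2.
System: -2c_1 - c_2 = -10, 2c_1 - 3c_2 = 2; solving gives c_1 = 4, c_2 = 2.
Check: 4e1 + 2e2 = <-10, 2>.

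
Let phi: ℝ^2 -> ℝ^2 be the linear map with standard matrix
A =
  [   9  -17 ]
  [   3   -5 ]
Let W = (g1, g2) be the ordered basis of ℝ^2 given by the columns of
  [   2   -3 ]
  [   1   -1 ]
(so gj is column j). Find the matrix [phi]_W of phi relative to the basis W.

[[2, -2], [1, 2]]

Let P have columns g1, g2. Then [phi]_W = P^(-1) A P.
Here det P = 1, so P^(-1) is integer; computing A P first and then P^(-1)(A P) gives [[2, -2], [1, 2]].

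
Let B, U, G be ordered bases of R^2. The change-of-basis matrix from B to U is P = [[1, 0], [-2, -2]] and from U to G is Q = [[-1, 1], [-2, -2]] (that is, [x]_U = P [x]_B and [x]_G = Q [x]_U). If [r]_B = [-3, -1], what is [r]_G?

[11, -10]

Composing the changes, [r]_G = Q P [r]_B.
Q P = [[-3, -2], [2, 4]]; applying this to [-3, -1] gives [11, -10].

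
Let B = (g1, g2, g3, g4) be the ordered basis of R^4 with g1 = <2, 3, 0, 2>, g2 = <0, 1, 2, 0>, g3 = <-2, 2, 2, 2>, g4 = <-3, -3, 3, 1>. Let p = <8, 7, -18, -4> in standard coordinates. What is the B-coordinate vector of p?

<-1, -4, 1, -4>

Write p = c_1 g1 + ... + c_4 g4 and solve for the c_i.
Row-reducing the augmented matrix [M | p] gives c = (-1, -4, 1, -4).
Check: -g1 - 4g2 + g3 - 4g4 = <8, 7, -18, -4>.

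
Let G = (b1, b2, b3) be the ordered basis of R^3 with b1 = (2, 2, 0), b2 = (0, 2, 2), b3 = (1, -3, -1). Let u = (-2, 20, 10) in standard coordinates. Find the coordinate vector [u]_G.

(1, 3, -4)

Write u = c_1 b1 + ... + c_3 b3 and solve for the c_i.
Solving this 3x3 system gives c = (1, 3, -4).
Check: b1 + 3b2 - 4b3 = (-2, 20, 10).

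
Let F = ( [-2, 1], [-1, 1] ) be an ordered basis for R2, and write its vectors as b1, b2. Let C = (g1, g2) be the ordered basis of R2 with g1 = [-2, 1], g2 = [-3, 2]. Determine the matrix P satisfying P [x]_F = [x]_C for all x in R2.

[[1, -1], [0, 1]]

Let M have columns bj and N have columns gj. Then for every x, N [x]_C = x = M [x]_F, so P = N^(-1) M.
Since det N = -1, N^(-1) has integer entries; multiplying gives P = [[1, -1], [0, 1]].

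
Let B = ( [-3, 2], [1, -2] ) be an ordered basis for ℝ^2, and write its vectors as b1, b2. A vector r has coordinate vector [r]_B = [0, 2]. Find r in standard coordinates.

[2, -4]

r = M [r]_B, where M has columns b1, b2.
Carrying out the matrix-vector product, r = [2, -4].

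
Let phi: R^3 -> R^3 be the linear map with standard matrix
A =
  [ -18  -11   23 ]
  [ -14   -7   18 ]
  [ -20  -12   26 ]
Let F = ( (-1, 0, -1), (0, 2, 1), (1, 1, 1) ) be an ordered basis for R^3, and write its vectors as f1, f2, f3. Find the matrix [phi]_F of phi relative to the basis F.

[[3, 1, 3], [-1, 1, 0], [-2, 2, -3]]

Let P have columns f1, ..., f3. Then [phi]_F = P^(-1) A P.
Here det P = 1, so P^(-1) is integer; computing A P first and then P^(-1)(A P) gives [[3, 1, 3], [-1, 1, 0], [-2, 2, -3]].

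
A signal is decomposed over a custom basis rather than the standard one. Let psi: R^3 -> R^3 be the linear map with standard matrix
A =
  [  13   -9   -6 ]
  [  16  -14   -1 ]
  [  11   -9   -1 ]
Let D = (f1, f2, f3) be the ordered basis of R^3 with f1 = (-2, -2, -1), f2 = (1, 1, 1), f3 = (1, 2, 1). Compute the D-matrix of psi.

With P the matrix whose columns are f1, ..., f3, [psi]_D = P^(-1) A P.
Column by column: psi(f1) = A f1 = (-2, -3, -3); its D-coordinates (-1, -3, -1) give column 1.
Continuing for each basis vector yields [psi]_D = [[-1, 3, 3], [-3, 1, -3], [-1, 3, -2]].

[[-1, 3, 3], [-3, 1, -3], [-1, 3, -2]]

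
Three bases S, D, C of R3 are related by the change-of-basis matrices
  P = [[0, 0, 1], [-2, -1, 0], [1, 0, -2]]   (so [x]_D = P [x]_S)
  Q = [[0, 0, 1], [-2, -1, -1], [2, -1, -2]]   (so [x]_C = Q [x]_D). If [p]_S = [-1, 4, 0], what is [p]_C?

[-1, 3, 4]

First [p]_D = P [p]_S = [0, -2, -1].
Then [p]_C = Q [p]_D = [-1, 3, 4].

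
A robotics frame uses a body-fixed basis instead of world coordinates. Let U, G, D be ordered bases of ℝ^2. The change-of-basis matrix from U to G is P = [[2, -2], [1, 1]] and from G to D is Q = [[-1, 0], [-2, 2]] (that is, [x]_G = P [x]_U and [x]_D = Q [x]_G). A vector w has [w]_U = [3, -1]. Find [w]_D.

Apply P to get G-coordinates [8, 2], then Q to get D-coordinates.
The result is [w]_D = [-8, -12].

[-8, -12]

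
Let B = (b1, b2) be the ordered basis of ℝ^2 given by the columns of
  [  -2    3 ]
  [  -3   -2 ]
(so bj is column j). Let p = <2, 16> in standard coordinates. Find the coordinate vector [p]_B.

We seek scalars with c_1 b1 + c_2 b2 = p; equivalently solve M c = p where the columns of M are b1, b2.
System: -2c_1 + 3c_2 = 2, -3c_1 - 2c_2 = 16; solving gives c_1 = -4, c_2 = -2.
Check: -4b1 - 2b2 = <2, 16>.

<-4, -2>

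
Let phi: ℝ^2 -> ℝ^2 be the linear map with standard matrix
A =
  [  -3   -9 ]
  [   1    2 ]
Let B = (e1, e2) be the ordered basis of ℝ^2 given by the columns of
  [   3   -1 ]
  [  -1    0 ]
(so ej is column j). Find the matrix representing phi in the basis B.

[[-1, 1], [-3, 0]]

The j-th column of [phi]_B is [phi(ej)]_B.
phi(e1) = A e1 = (0, 1) = -e1 - 3e2, so column 1 is (-1, -3).
Repeating for e2 and assembling the columns gives [[-1, 1], [-3, 0]].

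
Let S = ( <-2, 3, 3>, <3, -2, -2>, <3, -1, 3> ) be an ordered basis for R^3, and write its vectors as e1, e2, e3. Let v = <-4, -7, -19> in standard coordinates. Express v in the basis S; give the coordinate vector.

We seek scalars with c_1 e1 + ... + c_3 e3 = v; equivalently solve M c = v where the columns of M are e1, ..., e3.
Row-reducing the augmented matrix [M | v] gives c = (-4, -1, -3).
Check: -4e1 - e2 - 3e3 = <-4, -7, -19>.

<-4, -1, -3>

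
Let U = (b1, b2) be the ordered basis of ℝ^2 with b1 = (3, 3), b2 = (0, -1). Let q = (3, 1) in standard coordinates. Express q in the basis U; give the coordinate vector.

(1, 2)

Write q = c_1 b1 + c_2 b2 and solve for the c_i.
System: 3c_1 + 0c_2 = 3, 3c_1 - c_2 = 1; solving gives c_1 = 1, c_2 = 2.
Check: b1 + 2b2 = (3, 1).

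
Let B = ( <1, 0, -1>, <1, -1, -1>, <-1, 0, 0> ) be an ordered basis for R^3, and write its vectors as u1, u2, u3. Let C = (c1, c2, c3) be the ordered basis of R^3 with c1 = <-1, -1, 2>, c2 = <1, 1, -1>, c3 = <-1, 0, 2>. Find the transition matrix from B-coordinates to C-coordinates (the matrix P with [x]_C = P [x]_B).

[[1, 2, -2], [1, 1, -2], [-1, -2, 1]]

Let M have columns uj and N have columns cj. Then for every x, N [x]_C = x = M [x]_B, so P = N^(-1) M.
Since det N = 1, N^(-1) has integer entries; multiplying gives P = [[1, 2, -2], [1, 1, -2], [-1, -2, 1]].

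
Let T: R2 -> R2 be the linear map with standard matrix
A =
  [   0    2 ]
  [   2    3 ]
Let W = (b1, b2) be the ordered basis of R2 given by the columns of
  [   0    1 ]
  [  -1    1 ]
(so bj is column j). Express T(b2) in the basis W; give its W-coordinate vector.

[-3, 2]

Compute T(b2) = A b2 = [2, 5] in standard coordinates.
Then write this in W-coordinates: solve for y in y_1 b1 + y_2 b2 = [2, 5].
This gives y = [-3, 2], which is column 2 of [T]_W.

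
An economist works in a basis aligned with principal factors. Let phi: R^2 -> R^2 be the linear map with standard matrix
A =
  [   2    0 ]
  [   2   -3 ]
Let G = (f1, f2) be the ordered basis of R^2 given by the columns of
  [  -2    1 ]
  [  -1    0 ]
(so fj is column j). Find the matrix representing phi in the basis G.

Let P have columns f1, f2. Then [phi]_G = P^(-1) A P.
Here det P = 1, so P^(-1) is integer; computing A P first and then P^(-1)(A P) gives [[1, -2], [-2, -2]].

[[1, -2], [-2, -2]]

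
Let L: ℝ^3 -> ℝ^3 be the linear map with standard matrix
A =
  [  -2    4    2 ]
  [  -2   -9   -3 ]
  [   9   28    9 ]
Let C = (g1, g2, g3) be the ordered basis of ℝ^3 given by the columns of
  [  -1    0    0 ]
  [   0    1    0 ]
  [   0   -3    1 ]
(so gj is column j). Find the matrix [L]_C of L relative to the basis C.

The j-th column of [L]_C is [L(gj)]_C.
L(g1) = A g1 = [2, 2, -9] = -2g1 + 2g2 - 3g3, so column 1 is [-2, 2, -3].
Repeating for g2, g3 and assembling the columns gives [[-2, 2, -2], [2, 0, -3], [-3, 1, 0]].

[[-2, 2, -2], [2, 0, -3], [-3, 1, 0]]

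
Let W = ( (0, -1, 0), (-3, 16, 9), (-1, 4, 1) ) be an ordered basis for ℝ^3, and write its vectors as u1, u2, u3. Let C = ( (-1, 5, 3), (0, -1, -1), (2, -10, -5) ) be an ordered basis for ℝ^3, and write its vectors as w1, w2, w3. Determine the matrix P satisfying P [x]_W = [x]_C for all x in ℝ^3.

Let M have columns uj and N have columns wj. Then for every x, N [x]_C = x = M [x]_W, so P = N^(-1) M.
Since det N = 1, N^(-1) has integer entries; multiplying gives P = [[2, 1, -1], [1, -1, 1], [1, -1, -1]].

[[2, 1, -1], [1, -1, 1], [1, -1, -1]]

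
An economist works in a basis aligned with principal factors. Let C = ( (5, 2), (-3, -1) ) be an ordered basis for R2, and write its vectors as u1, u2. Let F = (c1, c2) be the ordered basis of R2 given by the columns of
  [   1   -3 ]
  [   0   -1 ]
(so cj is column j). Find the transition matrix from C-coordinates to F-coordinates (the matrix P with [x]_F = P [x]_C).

[[-1, 0], [-2, 1]]

Column j of P is [uj]_F, since P maps C-coordinates to F-coordinates.
Expressing u1 in F: u1 = -c1 - 2c2, so column 1 of P is (-1, -2).
Doing the same for each uj gives P = [[-1, 0], [-2, 1]].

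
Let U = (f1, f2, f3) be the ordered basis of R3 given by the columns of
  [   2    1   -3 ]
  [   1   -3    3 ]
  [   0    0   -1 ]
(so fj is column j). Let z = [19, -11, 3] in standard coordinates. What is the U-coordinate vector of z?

[4, 2, -3]

[z]_U is the unique c with M c = z, where M has columns f1, ..., f3.
Gaussian elimination on [M | z] yields c = (4, 2, -3).
Check: 4f1 + 2f2 - 3f3 = [19, -11, 3].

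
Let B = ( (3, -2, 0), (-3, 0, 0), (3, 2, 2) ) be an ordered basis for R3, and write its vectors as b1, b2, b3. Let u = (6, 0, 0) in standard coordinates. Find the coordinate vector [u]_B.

[u]_B is the unique c with M c = u, where M has columns b1, ..., b3.
Solving this 3x3 system gives c = (0, -2, 0).
Check: 0·b1 - 2b2 + 0·b3 = (6, 0, 0).

(0, -2, 0)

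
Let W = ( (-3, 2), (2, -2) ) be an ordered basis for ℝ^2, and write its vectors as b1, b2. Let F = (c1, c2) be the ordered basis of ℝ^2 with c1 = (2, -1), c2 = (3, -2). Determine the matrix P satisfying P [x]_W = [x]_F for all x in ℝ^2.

[[0, -2], [-1, 2]]

Take x = bj: its W-coordinates are the j-th standard unit vector, so P e_j — column j of P — equals [bj]_F.
b1 = 0·c1 - c2, giving column 1 = (0, -1); repeating for each j gives P = [[0, -2], [-1, 2]].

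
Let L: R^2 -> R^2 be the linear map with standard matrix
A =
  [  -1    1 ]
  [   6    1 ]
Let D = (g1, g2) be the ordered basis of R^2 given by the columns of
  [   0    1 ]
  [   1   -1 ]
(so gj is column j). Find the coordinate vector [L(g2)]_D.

<3, -2>

Compute L(g2) = A g2 = <-2, 5> in standard coordinates.
Then write this in D-coordinates: solve for y in y_1 g1 + y_2 g2 = <-2, 5>.
This gives y = <3, -2>, which is column 2 of [L]_D.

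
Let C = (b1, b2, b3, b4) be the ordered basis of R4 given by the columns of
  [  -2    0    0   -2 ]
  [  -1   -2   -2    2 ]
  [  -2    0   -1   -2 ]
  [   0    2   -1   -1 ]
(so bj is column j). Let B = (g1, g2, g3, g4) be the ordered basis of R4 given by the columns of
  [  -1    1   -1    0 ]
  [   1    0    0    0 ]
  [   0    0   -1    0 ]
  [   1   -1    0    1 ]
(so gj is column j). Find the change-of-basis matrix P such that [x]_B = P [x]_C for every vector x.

Take x = bj: its C-coordinates are the j-th standard unit vector, so P e_j — column j of P — equals [bj]_B.
b1 = -g1 - g2 + 2g3 + 0·g4, giving column 1 = [-1, -1, 2, 0]; repeating for each j gives P = [[-1, -2, -2, 2], [-1, -2, -1, 2], [2, 0, 1, 2], [0, 2, 0, -1]].

[[-1, -2, -2, 2], [-1, -2, -1, 2], [2, 0, 1, 2], [0, 2, 0, -1]]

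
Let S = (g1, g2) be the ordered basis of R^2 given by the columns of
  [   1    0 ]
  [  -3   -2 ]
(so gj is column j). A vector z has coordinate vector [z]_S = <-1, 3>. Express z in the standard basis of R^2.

<-1, -3>

The coordinates say z = -g1 + 3g2; adding the scaled basis vectors gives <-1, -3>.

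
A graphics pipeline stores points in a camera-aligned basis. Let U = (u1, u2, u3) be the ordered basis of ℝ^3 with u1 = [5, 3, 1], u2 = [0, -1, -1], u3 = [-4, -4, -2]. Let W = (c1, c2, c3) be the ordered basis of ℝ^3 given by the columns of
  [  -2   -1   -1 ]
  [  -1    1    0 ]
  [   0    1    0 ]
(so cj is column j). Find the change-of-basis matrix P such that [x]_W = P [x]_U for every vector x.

Column j of P is [uj]_W, since P maps U-coordinates to W-coordinates.
Expressing u1 in W: u1 = -2c1 + c2 - 2c3, so column 1 of P is [-2, 1, -2].
Doing the same for each uj gives P = [[-2, 0, 2], [1, -1, -2], [-2, 1, 2]].

[[-2, 0, 2], [1, -1, -2], [-2, 1, 2]]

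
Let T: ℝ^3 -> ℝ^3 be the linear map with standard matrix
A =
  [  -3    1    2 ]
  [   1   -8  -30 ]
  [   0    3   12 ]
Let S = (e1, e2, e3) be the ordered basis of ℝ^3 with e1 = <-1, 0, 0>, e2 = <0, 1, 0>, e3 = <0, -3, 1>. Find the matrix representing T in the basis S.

Let P have columns e1, ..., e3. Then [T]_S = P^(-1) A P.
Here det P = -1, so P^(-1) is integer; computing A P first and then P^(-1)(A P) gives [[-3, -1, 1], [-1, 1, 3], [0, 3, 3]].

[[-3, -1, 1], [-1, 1, 3], [0, 3, 3]]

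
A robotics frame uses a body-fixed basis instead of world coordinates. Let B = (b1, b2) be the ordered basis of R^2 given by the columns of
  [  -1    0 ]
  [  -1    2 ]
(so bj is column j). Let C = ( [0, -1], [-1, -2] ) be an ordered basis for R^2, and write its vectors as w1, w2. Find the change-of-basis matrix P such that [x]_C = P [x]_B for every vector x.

Take x = bj: its B-coordinates are the j-th standard unit vector, so P e_j — column j of P — equals [bj]_C.
b1 = -w1 + w2, giving column 1 = [-1, 1]; repeating for each j gives P = [[-1, -2], [1, 0]].

[[-1, -2], [1, 0]]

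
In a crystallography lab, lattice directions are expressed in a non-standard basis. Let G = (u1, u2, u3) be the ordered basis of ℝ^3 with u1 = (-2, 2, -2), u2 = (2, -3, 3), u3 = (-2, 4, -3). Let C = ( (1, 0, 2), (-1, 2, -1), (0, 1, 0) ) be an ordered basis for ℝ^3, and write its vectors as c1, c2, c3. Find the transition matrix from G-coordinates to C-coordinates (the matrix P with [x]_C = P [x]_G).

Let M have columns uj and N have columns cj. Then for every x, N [x]_C = x = M [x]_G, so P = N^(-1) M.
Since det N = -1, N^(-1) has integer entries; multiplying gives P = [[0, 1, -1], [2, -1, 1], [-2, -1, 2]].

[[0, 1, -1], [2, -1, 1], [-2, -1, 2]]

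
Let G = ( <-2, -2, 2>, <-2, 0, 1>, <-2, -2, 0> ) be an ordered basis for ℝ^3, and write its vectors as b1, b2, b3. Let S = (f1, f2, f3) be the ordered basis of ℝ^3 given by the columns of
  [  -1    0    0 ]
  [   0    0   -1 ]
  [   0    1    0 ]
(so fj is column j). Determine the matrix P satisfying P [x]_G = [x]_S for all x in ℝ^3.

[[2, 2, 2], [2, 1, 0], [2, 0, 2]]

Column j of P is [bj]_S, since P maps G-coordinates to S-coordinates.
Expressing b1 in S: b1 = 2f1 + 2f2 + 2f3, so column 1 of P is <2, 2, 2>.
Doing the same for each bj gives P = [[2, 2, 2], [2, 1, 0], [2, 0, 2]].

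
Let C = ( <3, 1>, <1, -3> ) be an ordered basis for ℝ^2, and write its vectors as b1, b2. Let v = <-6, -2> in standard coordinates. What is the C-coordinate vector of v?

We seek scalars with c_1 b1 + c_2 b2 = v; equivalently solve M c = v where the columns of M are b1, b2.
System: 3c_1 + c_2 = -6, c_1 - 3c_2 = -2; solving gives c_1 = -2, c_2 = 0.
Check: -2b1 + 0·b2 = <-6, -2>.

<-2, 0>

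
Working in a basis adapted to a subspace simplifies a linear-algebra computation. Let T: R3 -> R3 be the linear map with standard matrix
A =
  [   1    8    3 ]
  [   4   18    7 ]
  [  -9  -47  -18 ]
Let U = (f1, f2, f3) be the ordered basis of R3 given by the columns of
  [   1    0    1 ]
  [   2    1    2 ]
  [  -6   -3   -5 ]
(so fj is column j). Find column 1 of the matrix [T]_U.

<0, 0, -1>

Column 1 of [T]_U is the U-coordinate vector of T(f1).
In standard coordinates T(f1) = A f1 = <-1, -2, 5>.
Converting to U: <-1, -2, 5> = 0·f1 + 0·f2 - f3, so the coordinate vector is <0, 0, -1>.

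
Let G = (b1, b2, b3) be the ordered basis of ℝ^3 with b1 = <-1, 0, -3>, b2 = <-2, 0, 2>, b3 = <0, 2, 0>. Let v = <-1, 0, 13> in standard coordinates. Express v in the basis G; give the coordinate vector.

<-3, 2, 0>

We seek scalars with c_1 b1 + ... + c_3 b3 = v; equivalently solve M c = v where the columns of M are b1, ..., b3.
Solving this 3x3 system gives c = (-3, 2, 0).
Check: -3b1 + 2b2 + 0·b3 = <-1, 0, 13>.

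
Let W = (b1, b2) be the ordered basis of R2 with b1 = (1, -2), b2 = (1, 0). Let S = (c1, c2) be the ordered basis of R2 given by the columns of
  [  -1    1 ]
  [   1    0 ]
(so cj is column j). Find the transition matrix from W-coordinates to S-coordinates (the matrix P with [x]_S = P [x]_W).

[[-2, 0], [-1, 1]]

Column j of P is [bj]_S, since P maps W-coordinates to S-coordinates.
Expressing b1 in S: b1 = -2c1 - c2, so column 1 of P is (-2, -1).
Doing the same for each bj gives P = [[-2, 0], [-1, 1]].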